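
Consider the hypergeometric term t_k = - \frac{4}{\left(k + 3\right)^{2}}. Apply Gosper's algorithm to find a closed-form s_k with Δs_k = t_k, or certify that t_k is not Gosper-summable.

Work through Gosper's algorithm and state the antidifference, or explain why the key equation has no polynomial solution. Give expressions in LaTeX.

r(k) = (k + 3)**2/(k + 4)**2 after simplifying.
Gosper form: A/B · C(k+1)/C(k) with A=k**2 + 6*k + 9, B=k**2 + 8*k + 16, C=1.
Set up (k**2 + 6*k + 9)·f(k+1) − (k**2 + 6*k + 9)·f(k) − (1) = 0.
Bound: deg f ≤ 0.
Write f(k) = c0. Then LHS − RHS = -1, requiring -1 = 0: contradictory. No certificate.

not Gosper-summable; s_k does not exist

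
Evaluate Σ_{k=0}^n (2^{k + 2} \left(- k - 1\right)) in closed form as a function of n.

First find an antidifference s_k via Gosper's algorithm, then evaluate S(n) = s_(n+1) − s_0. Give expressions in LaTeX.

S(n) = - 8 \cdot 2^{n} n - 4

Step 1: r(k) = 2*(k + 2)/(k + 1).
Factor: A=2; B=1; C=k + 1.
Solve (2)·f(k+1) − (1)·f(k) = k + 1.
Degrees (0,0,1) ⇒ d ≤ 1.
Solving with deg f ≤ 1: f(k) = k - 1.
So s_k = (B(k−1)f/C)·t_k = ((k - 1)/(k + 1))·t_k = 2**(k + 2)*(1 - k).
Verify: 2**(k + 2)*(-k - 1) matches t_k.
Telescope: S(n) = s_(n+1) − s_(0) = -2**(n + 3)*n − (4) = -8*2**n*n - 4.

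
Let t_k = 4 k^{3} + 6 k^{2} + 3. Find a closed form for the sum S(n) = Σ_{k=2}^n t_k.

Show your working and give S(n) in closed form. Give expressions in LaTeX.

Ratio r(k) = (4*(k + 1)**3 + 6*(k + 1)**2 + 3)/(4*k**3 + 6*k**2 + 3).
Gosper form: A/B · C(k+1)/C(k) with A=1, B=1, C=k**3 + 3*k**2/2 + 3/4.
f must satisfy (1)·f(k+1) − (1)·f(k) = k**3 + 3*k**2/2 + 3/4.
From deg A=0, deg B=0, deg C=3: d=4.
Coefficient equations give f(k) = k*(k + 2)*(k**2 - 2*k + 2)/4.
Get s_k = R·t_k = k*(k**3 - 2*k + 4) with R(k) = B(k−1)f(k)/C(k) = k*(k + 2)*(k**2 - 2*k + 2)/(4*k**3 + 6*k**2 + 3).
Δs = 4*k**3 + 6*k**2 + 3, as required.
Evaluate: s_(n+1) = n**4 + 4*n**3 + 4*n**2 + 4*n + 3; subtract s_(2) = 16 ⇒ S(n) = n**4 + 4*n**3 + 4*n**2 + 4*n - 13.

S(n) = n^{4} + 4 n^{3} + 4 n^{2} + 4 n - 13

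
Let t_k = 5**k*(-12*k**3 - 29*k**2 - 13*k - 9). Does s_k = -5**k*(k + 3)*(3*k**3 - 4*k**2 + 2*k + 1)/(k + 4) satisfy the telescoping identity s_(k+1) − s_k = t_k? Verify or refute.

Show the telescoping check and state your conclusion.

Invalid: residual 5**k*(12*k**4 + 74*k**3 + 133*k**2 + 59*k + 35)/(k**2 + 9*k + 20) ≠ 0.

s_(k+1) = 5**(k + 1)*(-3*k**4 - 17*k**3 - 23*k**2 - 14*k - 8)/(k + 5)
s_(k+1) − s_k = 5**k*(-12*k**5 - 125*k**4 - 440*k**3 - 573*k**2 - 282*k - 145)/(k**2 + 9*k + 20)
(s_(k+1) − s_k) − t_k = 5**k*(12*k**4 + 74*k**3 + 133*k**2 + 59*k + 35)/(k**2 + 9*k + 20)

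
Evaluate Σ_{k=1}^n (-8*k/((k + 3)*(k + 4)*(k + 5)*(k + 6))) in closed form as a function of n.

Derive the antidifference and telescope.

t_(k+1)/t_k = (k + 1)*(k + 3)/(k*(k + 7)).
So A=k + 3 and B=k + 7, with C=k.
Key eq: (k + 3)·f(k+1) = (k + 6)·f(k) + (k).
Degrees (1,1,1) ⇒ d ≤ 3.
A polynomial solution: f(k) = k*(k - 1)*(k + 13)/120.
Then R = B(k−1)f/C = (k - 1)*(k + 6)*(k + 13)/120, so s_k = R(k)·t_k = k*(-k**2 - 12*k + 13)/(15*(k + 3)*(k + 4)*(k + 5)).
s_(k+1) − s_k = -8*k/(k**4 + 18*k**3 + 119*k**2 + 342*k + 360) = t_k.
Telescope: S(n) = s_(n+1) − s_(1) = n*(-n**2 - 15*n - 14)/(15*(n**3 + 15*n**2 + 74*n + 120)) − (0) = n*(-n**2 - 15*n - 14)/(15*(n**3 + 15*n**2 + 74*n + 120)).

S(n) = n*(-n**2 - 15*n - 14)/(15*(n**3 + 15*n**2 + 74*n + 120))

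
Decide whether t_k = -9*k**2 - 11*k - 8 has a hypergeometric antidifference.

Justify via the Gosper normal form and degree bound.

t_(k+1)/t_k = (9*k**2 + 29*k + 28)/(9*k**2 + 11*k + 8).
So A=1 and B=1, with C=k**2 + 11*k/9 + 8/9.
f must satisfy (1)·f(k+1) − (1)·f(k) = k**2 + 11*k/9 + 8/9.
Degrees (0,0,2) ⇒ d ≤ 3.
Coefficient equations give f(k) = k*(3*k**2 + k + 4)/9.
So s_k = (B(k−1)f/C)·t_k = (k*(3*k**2 + k + 4)/(9*k**2 + 11*k + 8))·t_k = k*(-3*k**2 - k - 4).
s_(k+1) − s_k = -9*k**2 - 11*k - 8 = t_k.

Yes. s_k = k*(-3*k**2 - k - 4).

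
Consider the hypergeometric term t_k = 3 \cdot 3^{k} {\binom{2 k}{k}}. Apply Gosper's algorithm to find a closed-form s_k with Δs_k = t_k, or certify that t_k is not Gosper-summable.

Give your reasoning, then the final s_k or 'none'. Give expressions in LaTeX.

Ratio r(k) = 6*(2*k + 1)/(k + 1).
Take A(k)=12*k + 6, B(k)=k + 1, C(k)=1.
Need (12*k + 6)·f(k+1) − (k)·f(k) = 1.
Degrees (1,1,0) ⇒ d ≤ -1.
Negative degree bound (-1): no f exists, t_k not Gosper-summable.

not Gosper-summable; s_k does not exist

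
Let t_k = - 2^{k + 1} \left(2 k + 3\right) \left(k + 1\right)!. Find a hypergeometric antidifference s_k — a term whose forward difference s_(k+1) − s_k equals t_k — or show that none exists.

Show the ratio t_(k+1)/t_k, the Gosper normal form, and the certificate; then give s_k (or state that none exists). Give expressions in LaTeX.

Ratio r(k) = 2*(k + 2)*(2*k + 5)/(2*k + 3).
Take A(k)=2*k + 4, B(k)=1, C(k)=k + 3/2.
Set up (2*k + 4)·f(k+1) − (1)·f(k) − (k + 3/2) = 0.
Degrees (1,0,1) ⇒ d ≤ 0.
A polynomial solution: f(k) = 1/2.
Certificate R = B(k−1)f/C = 1/(2*k + 3) gives s_k = -2**(k + 1)*factorial(k + 1).
Check: Δs_k = -2**(k + 1)*(2*k + 3)*factorial(k + 1). ✓

s_k = - 2^{k + 1} \left(k + 1\right)!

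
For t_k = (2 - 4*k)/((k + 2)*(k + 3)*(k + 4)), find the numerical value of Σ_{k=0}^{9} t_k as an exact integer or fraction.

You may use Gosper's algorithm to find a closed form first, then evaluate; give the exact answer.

Step 1: r(k) = (k + 2)*(2*k + 1)/((k + 5)*(2*k - 1)).
Take A(k)=k + 2, B(k)=k + 5, C(k)=k - 1/2.
Key eq: (k + 2)·f(k+1) = (k + 4)·f(k) + (k - 1/2).
Bound: deg f ≤ 2.
Match coefficients ⇒ f(k) = k*(k - 3)/8.
Then R = B(k−1)f/C = k*(k - 3)*(k + 4)/(4*(2*k - 1)), so s_k = R(k)·t_k = -k*(k - 3)/(2*(k + 2)*(k + 3)).
Check: Δs_k = 2*(1 - 2*k)/(k**3 + 9*k**2 + 26*k + 24). ✓
Σ_(k=0)^(9) t_k = s_(10) − s_(0) = -35/156 − (0) = -35/156.

Σ = -35/156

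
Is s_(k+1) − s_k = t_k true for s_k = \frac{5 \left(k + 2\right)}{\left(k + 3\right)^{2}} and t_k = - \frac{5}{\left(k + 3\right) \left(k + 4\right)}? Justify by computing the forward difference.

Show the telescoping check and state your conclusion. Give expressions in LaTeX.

s_(k+1) = 5*(k + 3)/(k + 4)**2
s_(k+1) − s_k = 5*(-(k + 2)*(k + 4)**2 + (k + 3)**3)/((k + 3)**2*(k + 4)**2)
(s_(k+1) − s_k) − t_k = 5*(2*k + 7)/(k**4 + 14*k**3 + 73*k**2 + 168*k + 144)

Invalid: residual \frac{5 \left(2 k + 7\right)}{k^{4} + 14 k^{3} + 73 k^{2} + 168 k + 144} ≠ 0.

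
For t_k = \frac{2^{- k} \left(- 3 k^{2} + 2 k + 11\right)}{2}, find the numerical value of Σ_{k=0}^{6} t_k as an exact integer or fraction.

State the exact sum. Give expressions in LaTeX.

t_(k+1)/t_k = (3*k**2 + 4*k - 10)/(2*(3*k**2 - 2*k - 11)).
So A=1/2 and B=1, with C=k**2 - 2*k/3 - 11/3.
Need (1/2)·f(k+1) − (1)·f(k) = k**2 - 2*k/3 - 11/3.
deg f ≤ 2 (via 0,0,2).
Solve for f: f(k) = -2*(k + 2)*(3*k - 2)/3 (degree 2 ≤ 2).
Get s_k = R·t_k = (3*k**2 + 4*k - 4)/2**k with R(k) = B(k−1)f(k)/C(k) = -2*(k + 2)*(3*k - 2)/(3*k**2 - 2*k - 11).
s_(k+1) − s_k = (-3*k**2 + 2*k + 11)/(2*2**k) = t_k.
Σ_(k=0)^(6) t_k = s_(7) − s_(0) = 171/128 − (-4) = 683/128.

Σ = 683/128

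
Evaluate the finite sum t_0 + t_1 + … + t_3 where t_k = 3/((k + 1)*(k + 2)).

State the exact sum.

Compute t_(k+1)/t_k: get (k + 1)/(k + 3).
So A=k + 1 and B=k + 3, with C=1.
Need (k + 1)·f(k+1) − (k + 2)·f(k) = 1.
d = 1 from the (1,1,0) case.
Match coefficients ⇒ f(k) = k.
So s_k = (B(k−1)f/C)·t_k = (k*(k + 2))·t_k = 3*k/(k + 1).
Check: Δs_k = 3/(k**2 + 3*k + 2). ✓
Evaluate s at k=4 and k=0: 12/5 and 0; difference 12/5.

Σ = 12/5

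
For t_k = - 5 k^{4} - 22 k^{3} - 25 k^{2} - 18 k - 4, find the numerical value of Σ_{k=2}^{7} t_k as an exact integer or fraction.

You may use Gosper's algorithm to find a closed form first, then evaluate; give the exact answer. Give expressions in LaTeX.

Σ = -44586

Step 1: r(k) = (5*k**4 + 42*k**3 + 121*k**2 + 154*k + 74)/(5*k**4 + 22*k**3 + 25*k**2 + 18*k + 4).
A = 1, B = 1, C = k**4 + 22*k**3/5 + 5*k**2 + 18*k/5 + 4/5.
Need (1)·f(k+1) − (1)·f(k) = k**4 + 22*k**3/5 + 5*k**2 + 18*k/5 + 4/5.
Degrees (0,0,4) ⇒ d ≤ 5.
Solving with deg f ≤ 5: f(k) = k*(k**4 + 3*k**3 - k**2 + 2*k - 1)/5.
R(k) = B(k−1)·f(k)/C(k) = k*(k**4 + 3*k**3 - k**2 + 2*k - 1)/(5*k**4 + 22*k**3 + 25*k**2 + 18*k + 4); s_k = R·t_k = k*(-k**4 - 3*k**3 + k**2 - 2*k + 1).
Verify: -5*k**4 - 22*k**3 - 25*k**2 - 18*k - 4 matches t_k.
Sum = s_(8) − s_(2); s_(8) = -44664, s_(2) = -78 ⇒ -44586.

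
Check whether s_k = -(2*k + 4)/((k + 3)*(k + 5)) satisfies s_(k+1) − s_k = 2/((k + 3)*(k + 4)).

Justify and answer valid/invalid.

s_(k+1) = 2*(-k - 3)/((k + 4)*(k + 6))
s_(k+1) − s_k = 2*(k**2 + 5*k + 3)/(k**4 + 18*k**3 + 119*k**2 + 342*k + 360)
(s_(k+1) − s_k) − t_k = 6*(-2*k - 9)/(k**4 + 18*k**3 + 119*k**2 + 342*k + 360)

Invalid: residual 6*(-2*k - 9)/(k**4 + 18*k**3 + 119*k**2 + 342*k + 360) ≠ 0.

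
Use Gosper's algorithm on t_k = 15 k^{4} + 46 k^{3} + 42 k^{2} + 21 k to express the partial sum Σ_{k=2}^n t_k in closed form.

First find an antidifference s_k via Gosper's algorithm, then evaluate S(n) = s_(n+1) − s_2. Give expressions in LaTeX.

S(n) = 3 n^{5} + 19 n^{4} + 42 n^{3} + 43 n^{2} + 17 n - 124

t_(k+1)/t_k = (15*k**4 + 106*k**3 + 270*k**2 + 303*k + 124)/(k*(15*k**3 + 46*k**2 + 42*k + 21)).
A = 1, B = 1, C = k**4 + 46*k**3/15 + 14*k**2/5 + 7*k/5.
Need (1)·f(k+1) − (1)·f(k) = k**4 + 46*k**3/15 + 14*k**2/5 + 7*k/5.
Bound: deg f ≤ 5.
Solve for f: f(k) = k*(k - 1)*(3*k**3 + 7*k**2 + 3*k + 4)/15 (degree 5 ≤ 5).
Get s_k = R·t_k = k*(3*k**4 + 4*k**3 - 4*k**2 + k - 4) with R(k) = B(k−1)f(k)/C(k) = (k - 1)*(3*k**3 + 7*k**2 + 3*k + 4)/(15*k**3 + 46*k**2 + 42*k + 21).
s_(k+1) − s_k = k*(15*k**3 + 46*k**2 + 42*k + 21) = t_k.
Telescope: S(n) = s_(n+1) − s_(2) = n*(3*n**4 + 19*n**3 + 42*n**2 + 43*n + 17) − (124) = 3*n**5 + 19*n**4 + 42*n**3 + 43*n**2 + 17*n - 124.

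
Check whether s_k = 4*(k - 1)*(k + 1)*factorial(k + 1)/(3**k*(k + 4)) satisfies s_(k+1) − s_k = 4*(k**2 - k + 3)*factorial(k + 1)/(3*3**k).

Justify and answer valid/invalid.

s_(k+1) = 4*k*(k + 2)*factorial(k + 2)/(3*3**k*(k + 5))
s_(k+1) − s_k = 4*(k**4 + 5*k**3 + 5*k**2 + 19*k + 15)*factorial(k + 1)/(3*3**k*(k + 4)*(k + 5))
(s_(k+1) − s_k) − t_k = -4*(k**3 + 3*k**2 - 4*k + 15)*factorial(k + 1)/(3**k*(k + 4)*(k + 5))

Invalid: residual -4*(k**3 + 3*k**2 - 4*k + 15)*factorial(k + 1)/(3**k*(k + 4)*(k + 5)) ≠ 0.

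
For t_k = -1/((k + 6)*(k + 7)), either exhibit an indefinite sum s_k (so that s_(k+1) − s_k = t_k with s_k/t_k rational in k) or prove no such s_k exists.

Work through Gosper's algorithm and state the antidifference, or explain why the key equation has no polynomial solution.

t_(k+1)/t_k = (k + 6)/(k + 8).
Normal form (A,B,C) = (k + 6, k + 8, 1).
f must satisfy (k + 6)·f(k+1) − (k + 7)·f(k) = 1.
From deg A=1, deg B=1, deg C=0: d=1.
Solve for f: f(k) = k/6 (degree 1 ≤ 1).
R(k) = B(k−1)·f(k)/C(k) = k*(k + 7)/6; s_k = R·t_k = -k/(6*k + 36).
Check: Δs_k = -1/(k**2 + 13*k + 42). ✓

s_k = -k/(6*k + 36)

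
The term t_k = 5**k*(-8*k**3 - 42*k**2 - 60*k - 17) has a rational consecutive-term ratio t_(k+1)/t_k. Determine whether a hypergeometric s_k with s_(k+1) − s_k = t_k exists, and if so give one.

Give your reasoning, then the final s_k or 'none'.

Compute t_(k+1)/t_k: get 5*(8*k**3 + 66*k**2 + 168*k + 127)/(8*k**3 + 42*k**2 + 60*k + 17).
So A=5 and B=1, with C=k**3 + 21*k**2/4 + 15*k/2 + 17/8.
Set up (5)·f(k+1) − (1)·f(k) − (k**3 + 21*k**2/4 + 15*k/2 + 17/8) = 0.
From deg A=0, deg B=0, deg C=3: d=3.
Solving with deg f ≤ 3: f(k) = (2*k**3 + 3*k**2 - 2)/8.
So s_k = (B(k−1)f/C)·t_k = ((2*k**3 + 3*k**2 - 2)/(8*k**3 + 42*k**2 + 60*k + 17))·t_k = 5**k*(-2*k**3 - 3*k**2 + 2).
Check: Δs_k = 5**k*(-8*k**3 - 42*k**2 - 60*k - 17). ✓

s_k = 5**k*(-2*k**3 - 3*k**2 + 2)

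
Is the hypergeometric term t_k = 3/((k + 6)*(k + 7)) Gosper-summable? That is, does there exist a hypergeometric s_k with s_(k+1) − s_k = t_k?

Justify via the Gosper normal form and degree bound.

Yes. s_k = k/(2*(k + 6)).

t_(k+1)/t_k = (k + 6)/(k + 8).
Normal form (A,B,C) = (k + 6, k + 8, 1).
f must satisfy (k + 6)·f(k+1) − (k + 7)·f(k) = 1.
deg f ≤ 1 (via 1,1,0).
Coefficient equations give f(k) = k/6.
Then R = B(k−1)f/C = k*(k + 7)/6, so s_k = R(k)·t_k = k/(2*(k + 6)).
Check: Δs_k = 3/(k**2 + 13*k + 42). ✓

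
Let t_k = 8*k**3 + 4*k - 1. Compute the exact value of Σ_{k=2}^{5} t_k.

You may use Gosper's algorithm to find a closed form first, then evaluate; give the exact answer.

Ratio r(k) = (4*k + 8*(k + 1)**3 + 3)/(8*k**3 + 4*k - 1).
Normal form (A,B,C) = (1, 1, k**3 + k/2 - 1/8).
f must satisfy (1)·f(k+1) − (1)·f(k) = k**3 + k/2 - 1/8.
deg f ≤ 4 (via 0,0,3).
Solving with deg f ≤ 4: f(k) = k*(2*k**3 - 4*k**2 + 4*k - 3)/8.
So s_k = (B(k−1)f/C)·t_k = (k*(2*k**3 - 4*k**2 + 4*k - 3)/(8*k**3 + 4*k - 1))·t_k = k*(2*k**3 - 4*k**2 + 4*k - 3).
Δs = 8*k**3 + 4*k - 1, as required.
Sum = s_(6) − s_(2); s_(6) = 1854, s_(2) = 10 ⇒ 1844.

Σ = 1844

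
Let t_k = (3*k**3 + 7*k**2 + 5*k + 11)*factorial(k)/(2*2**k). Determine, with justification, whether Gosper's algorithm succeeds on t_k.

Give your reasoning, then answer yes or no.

Step 1: r(k) = (3*k**4 + 19*k**3 + 44*k**2 + 54*k + 26)/(2*(3*k**3 + 7*k**2 + 5*k + 11)).
Take A(k)=k/2 + 1/2, B(k)=1, C(k)=k**3 + 7*k**2/3 + 5*k/3 + 11/3.
f must satisfy (k/2 + 1/2)·f(k+1) − (1)·f(k) = k**3 + 7*k**2/3 + 5*k/3 + 11/3.
Bound: deg f ≤ 2.
Coefficient equations give f(k) = 2*(k + 2)*(3*k - 2)/3.
Get s_k = R·t_k = (k + 2)*(3*k - 2)*factorial(k)/2**k with R(k) = B(k−1)f(k)/C(k) = 2*(k + 2)*(3*k - 2)/(3*k**3 + 7*k**2 + 5*k + 11).
Verify: (3*k**3 + 7*k**2 + 5*k + 11)*factorial(k)/(2*2**k) matches t_k.

Yes. s_k = (k + 2)*(3*k - 2)*factorial(k)/2**k.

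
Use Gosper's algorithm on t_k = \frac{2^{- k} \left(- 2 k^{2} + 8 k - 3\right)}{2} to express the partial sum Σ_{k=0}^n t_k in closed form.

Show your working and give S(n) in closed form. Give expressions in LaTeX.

r(k) = (2*k**2 - 4*k - 3)/(2*(2*k**2 - 8*k + 3)) after simplifying.
Gosper form: A/B · C(k+1)/C(k) with A=1/2, B=1, C=k**2 - 4*k + 3/2.
Set up (1/2)·f(k+1) − (1)·f(k) − (k**2 - 4*k + 3/2) = 0.
deg f ≤ 2 (via 0,0,2).
Coefficient equations give f(k) = -2*k**2 + 4*k - 1.
Certificate R = B(k−1)f/C = -2*(2*k**2 - 4*k + 1)/(2*k**2 - 8*k + 3) gives s_k = (2*k**2 - 4*k + 1)/2**k.
Δs = (-2*k**2 + 8*k - 3)/(2*2**k), as required.
Evaluate: s_(n+1) = 2**(-n - 1)*(2*n**2 - 1); subtract s_(0) = 1 ⇒ S(n) = -1 + n**2/2**n - 1/(2*2**n).

S(n) = -1 + 2^{- n} n^{2} - \frac{2^{- n}}{2}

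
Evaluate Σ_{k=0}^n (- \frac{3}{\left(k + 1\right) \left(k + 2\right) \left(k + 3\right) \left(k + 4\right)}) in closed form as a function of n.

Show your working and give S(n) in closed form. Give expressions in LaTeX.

The ratio is (k + 1)/(k + 5).
Take A(k)=k + 1, B(k)=k + 5, C(k)=1.
Set up (k + 1)·f(k+1) − (k + 4)·f(k) − (1) = 0.
Bound: deg f ≤ 3.
Match coefficients ⇒ f(k) = k*(k**2 + 6*k + 11)/18.
Certificate R = B(k−1)f/C = k*(k + 4)*(k**2 + 6*k + 11)/18 gives s_k = k*(-k**2 - 6*k - 11)/(6*(k + 1)*(k + 2)*(k + 3)).
s_(k+1) − s_k = -3/(k**4 + 10*k**3 + 35*k**2 + 50*k + 24) = t_k.
s_(n+1) = (-n**3 - 9*n**2 - 26*n - 18)/(6*(n**3 + 9*n**2 + 26*n + 24)) and s_(0) = 0, so S(n) = (-n**3 - 9*n**2 - 26*n - 18)/(6*(n**3 + 9*n**2 + 26*n + 24)).

S(n) = \frac{- n^{3} - 9 n^{2} - 26 n - 18}{6 \left(n^{3} + 9 n^{2} + 26 n + 24\right)}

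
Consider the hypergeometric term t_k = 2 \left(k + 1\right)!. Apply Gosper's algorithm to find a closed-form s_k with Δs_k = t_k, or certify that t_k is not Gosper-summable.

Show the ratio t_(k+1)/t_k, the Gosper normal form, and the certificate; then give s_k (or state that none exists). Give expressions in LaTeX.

none (Gosper's algorithm certifies no s_k)

Step 1: r(k) = k + 2.
Take A(k)=k + 2, B(k)=1, C(k)=1.
Set up (k + 2)·f(k+1) − (1)·f(k) − (1) = 0.
From deg A=1, deg B=0, deg C=0: d=-1.
Bound -1 < 0, so the key equation has no polynomial solution.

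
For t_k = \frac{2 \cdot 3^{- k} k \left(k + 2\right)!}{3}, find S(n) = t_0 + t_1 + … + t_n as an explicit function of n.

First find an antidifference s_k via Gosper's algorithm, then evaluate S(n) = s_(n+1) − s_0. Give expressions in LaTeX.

Step 1: r(k) = (k + 1)*(k + 3)/(3*k).
Normal form (A,B,C) = (k/3 + 1, 1, k).
Need (k/3 + 1)·f(k+1) − (1)·f(k) = k.
d = 0 from the (1,0,1) case.
Solving with deg f ≤ 0: f(k) = 3.
Then R = B(k−1)f/C = 3/k, so s_k = R(k)·t_k = 2*factorial(k + 2)/3**k.
Verify: 2*k*factorial(k + 2)/(3*3**k) matches t_k.
Σ_(k=0)^n t_k = s_(n+1) − s_(0) = (2*3**(-n - 1)*factorial(n + 3)) − (4), i.e. -4 + 2*factorial(n + 3)/(3*3**n).

S(n) = -4 + \frac{2 \cdot 3^{- n} \left(n + 3\right)!}{3}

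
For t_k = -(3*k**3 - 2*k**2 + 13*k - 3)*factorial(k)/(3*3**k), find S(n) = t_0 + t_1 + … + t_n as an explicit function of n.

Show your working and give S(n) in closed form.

Compute t_(k+1)/t_k: get (3*k**4 + 10*k**3 + 25*k**2 + 29*k + 11)/(3*(3*k**3 - 2*k**2 + 13*k - 3)).
Gosper form: A/B · C(k+1)/C(k) with A=k/3 + 1/3, B=1, C=k**3 - 2*k**2/3 + 13*k/3 - 1.
Set up (k/3 + 1/3)·f(k+1) − (1)·f(k) − (k**3 - 2*k**2/3 + 13*k/3 - 1) = 0.
Bound: deg f ≤ 2.
Coefficient equations give f(k) = 3*k**2 - 2*k + 2.
Certificate R = B(k−1)f/C = 3*(3*k**2 - 2*k + 2)/(3*k**3 - 2*k**2 + 13*k - 3) gives s_k = -(3*k**2 - 2*k + 2)*factorial(k)/3**k.
Check: Δs_k = -(3*k**3 - 2*k**2 + 13*k - 3)*factorial(k)/(3*3**k). ✓
s_(n+1) = -3**(-n - 1)*(3*n**2 + 4*n + 3)*factorial(n + 1) and s_(0) = -2, so S(n) = (6*3**n - 3*n**3*factorial(n) - 7*n**2*factorial(n) - 7*n*factorial(n) - 3*factorial(n))/(3*3**n).

S(n) = (6*3**n - 3*n**3*factorial(n) - 7*n**2*factorial(n) - 7*n*factorial(n) - 3*factorial(n))/(3*3**n)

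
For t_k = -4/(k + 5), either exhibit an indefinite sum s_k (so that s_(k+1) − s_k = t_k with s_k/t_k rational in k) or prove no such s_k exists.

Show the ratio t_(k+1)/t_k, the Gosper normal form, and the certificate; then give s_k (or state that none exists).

Ratio r(k) = (k + 5)/(k + 6).
Normal form (A,B,C) = (k + 5, k + 6, 1).
Key eq: (k + 5)·f(k+1) = (k + 5)·f(k) + (1).
Degrees (1,1,0) ⇒ d ≤ 0.
Generic f = c0 gives residual -1; -1 = 0 cannot hold, so t_k is not Gosper-summable.

none — t_k is not Gosper-summable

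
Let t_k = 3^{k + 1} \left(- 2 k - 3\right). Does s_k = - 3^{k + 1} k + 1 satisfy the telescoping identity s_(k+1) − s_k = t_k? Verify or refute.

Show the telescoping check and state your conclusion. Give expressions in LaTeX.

valid; difference matches t_k

s_(k+1) = -9*3**k*(k + 1) + 1
s_(k+1) − s_k = 3**(k + 1)*(-2*k - 3)
(s_(k+1) − s_k) − t_k = 0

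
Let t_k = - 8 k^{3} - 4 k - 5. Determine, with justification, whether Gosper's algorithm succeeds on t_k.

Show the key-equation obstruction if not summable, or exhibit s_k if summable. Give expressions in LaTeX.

Yes. s_k = k \left(- 2 k^{3} + 4 k^{2} - 4 k - 3\right).

Ratio r(k) = (4*k + 8*(k + 1)**3 + 9)/(8*k**3 + 4*k + 5).
Factor: A=1; B=1; C=k**3 + k/2 + 5/8.
f must satisfy (1)·f(k+1) − (1)·f(k) = k**3 + k/2 + 5/8.
Degrees (0,0,3) ⇒ d ≤ 4.
Match coefficients ⇒ f(k) = k*(2*k**3 - 4*k**2 + 4*k + 3)/8.
R(k) = B(k−1)·f(k)/C(k) = k*(2*k**3 - 4*k**2 + 4*k + 3)/(8*k**3 + 4*k + 5); s_k = R·t_k = k*(-2*k**3 + 4*k**2 - 4*k - 3).
Check: Δs_k = -8*k**3 - 4*k - 5. ✓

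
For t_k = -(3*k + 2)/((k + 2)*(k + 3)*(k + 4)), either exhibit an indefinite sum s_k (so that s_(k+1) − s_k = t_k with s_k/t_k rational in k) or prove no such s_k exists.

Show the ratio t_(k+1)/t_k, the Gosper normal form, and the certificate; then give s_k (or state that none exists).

Ratio r(k) = (k + 2)*(3*k + 5)/((k + 5)*(3*k + 2)).
So A=k + 2 and B=k + 5, with C=k + 2/3.
Key eq: (k + 2)·f(k+1) = (k + 4)·f(k) + (k + 2/3).
Bound: deg f ≤ 2.
Solve for f: f(k) = k*(2*k + 1)/9 (degree 2 ≤ 2).
Get s_k = R·t_k = k*(-2*k - 1)/(3*(k + 2)*(k + 3)) with R(k) = B(k−1)f(k)/C(k) = k*(k + 4)*(2*k + 1)/(3*(3*k + 2)).
Verify: (-3*k - 2)/(k**3 + 9*k**2 + 26*k + 24) matches t_k.

s_k = k*(-2*k - 1)/(3*(k + 2)*(k + 3))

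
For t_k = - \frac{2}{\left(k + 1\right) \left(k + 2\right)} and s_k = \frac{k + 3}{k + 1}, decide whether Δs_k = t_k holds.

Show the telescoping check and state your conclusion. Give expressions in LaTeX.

valid; difference matches t_k

s_(k+1) = (k + 4)/(k + 2)
s_(k+1) − s_k = -2/(k**2 + 3*k + 2)
(s_(k+1) − s_k) − t_k = 0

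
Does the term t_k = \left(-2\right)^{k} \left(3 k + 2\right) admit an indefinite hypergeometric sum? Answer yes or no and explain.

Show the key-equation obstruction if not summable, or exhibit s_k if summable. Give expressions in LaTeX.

Yes. s_k = - \left(-2\right)^{k} k.

The ratio is 2*(-3*k - 5)/(3*k + 2).
Normal form (A,B,C) = (-2, 1, k + 2/3).
Need (-2)·f(k+1) − (1)·f(k) = k + 2/3.
d = 1 from the (0,0,1) case.
Coefficient equations give f(k) = -k/3.
R(k) = B(k−1)·f(k)/C(k) = -k/(3*k + 2); s_k = R·t_k = -(-2)**k*k.
Check: Δs_k = (-2)**k*(3*k + 2). ✓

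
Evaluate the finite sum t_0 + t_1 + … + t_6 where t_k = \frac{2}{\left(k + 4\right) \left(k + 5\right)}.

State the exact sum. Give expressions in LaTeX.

The ratio is (k + 4)/(k + 6).
Factor: A=k + 4; B=k + 6; C=1.
Solve (k + 4)·f(k+1) − (k + 5)·f(k) = 1.
From deg A=1, deg B=1, deg C=0: d=1.
Solve for f: f(k) = k/4 (degree 1 ≤ 1).
So s_k = (B(k−1)f/C)·t_k = (k*(k + 5)/4)·t_k = k/(2*(k + 4)).
Verify: 2/(k**2 + 9*k + 20) matches t_k.
Σ_(k=0)^(6) t_k = s_(7) − s_(0) = 7/22 − (0) = 7/22.

Σ = 7/22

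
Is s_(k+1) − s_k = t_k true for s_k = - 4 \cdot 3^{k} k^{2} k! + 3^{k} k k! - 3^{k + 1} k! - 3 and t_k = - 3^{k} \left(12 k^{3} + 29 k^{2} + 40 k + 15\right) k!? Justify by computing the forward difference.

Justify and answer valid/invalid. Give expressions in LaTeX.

valid; difference matches t_k

s_(k+1) = -12*3**k*k**3*factorial(k) - 33*3**k*k**2*factorial(k) - 39*3**k*k*factorial(k) - 18*3**k*factorial(k) - 3
s_(k+1) − s_k = -3**k*(12*k**3 + 29*k**2 + 40*k + 15)*factorial(k)
(s_(k+1) − s_k) − t_k = 0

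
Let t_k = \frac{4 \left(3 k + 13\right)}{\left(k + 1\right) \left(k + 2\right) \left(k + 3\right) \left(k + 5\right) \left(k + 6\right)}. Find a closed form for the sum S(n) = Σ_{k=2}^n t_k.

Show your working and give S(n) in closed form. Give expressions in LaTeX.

S(n) = \frac{n^{3} + 11 n^{2} + 36 n - 48}{21 \left(n^{3} + 11 n^{2} + 36 n + 36\right)}

Compute t_(k+1)/t_k: get (k + 1)*(k + 5)*(3*k + 16)/((k + 4)*(k + 7)*(3*k + 13)).
A = k + 1, B = k + 7, C = k**2 + 25*k/3 + 52/3.
Solve (k + 1)·f(k+1) − (k + 6)·f(k) = k**2 + 25*k/3 + 52/3.
From deg A=1, deg B=1, deg C=2: d=5.
Coefficient equations give f(k) = k*(k + 3)*(k + 4)*(k**2 + 8*k + 17)/30.
R(k) = B(k−1)·f(k)/C(k) = k*(k + 3)*(k + 6)*(k**2 + 8*k + 17)/(10*(3*k + 13)); s_k = R·t_k = 2*k*(k**2 + 8*k + 17)/(5*(k**3 + 8*k**2 + 17*k + 10)).
Check: Δs_k = 4*(3*k + 13)/(k**5 + 17*k**4 + 107*k**3 + 307*k**2 + 396*k + 180). ✓
s_(n+1) = 2*(n**3 + 11*n**2 + 36*n + 26)/(5*(n**3 + 11*n**2 + 36*n + 36)) and s_(2) = 37/105, so S(n) = (n**3 + 11*n**2 + 36*n - 48)/(21*(n**3 + 11*n**2 + 36*n + 36)).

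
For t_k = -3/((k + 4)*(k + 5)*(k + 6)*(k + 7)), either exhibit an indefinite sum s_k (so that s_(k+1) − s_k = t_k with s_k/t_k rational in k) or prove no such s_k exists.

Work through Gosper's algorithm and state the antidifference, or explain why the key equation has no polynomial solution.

The ratio is (k + 4)/(k + 8).
A = k + 4, B = k + 8, C = 1.
Solve (k + 4)·f(k+1) − (k + 7)·f(k) = 1.
deg f ≤ 3 (via 1,1,0).
Solving with deg f ≤ 3: f(k) = k*(k**2 + 15*k + 74)/360.
Then R = B(k−1)f/C = k*(k + 7)*(k**2 + 15*k + 74)/360, so s_k = R(k)·t_k = k*(-k**2 - 15*k - 74)/(120*(k + 4)*(k + 5)*(k + 6)).
Δs = -3/(k**4 + 22*k**3 + 179*k**2 + 638*k + 840), as required.

s_k = k*(-k**2 - 15*k - 74)/(120*(k + 4)*(k + 5)*(k + 6))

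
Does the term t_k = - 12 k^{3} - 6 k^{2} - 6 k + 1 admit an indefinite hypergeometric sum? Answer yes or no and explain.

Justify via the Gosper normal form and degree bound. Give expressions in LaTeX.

Yes. s_k = k \left(- 3 k^{3} + 4 k^{2} - 3 k + 3\right).

r(k) = (12*k**3 + 42*k**2 + 54*k + 23)/(12*k**3 + 6*k**2 + 6*k - 1) after simplifying.
A = 1, B = 1, C = k**3 + k**2/2 + k/2 - 1/12.
Need (1)·f(k+1) − (1)·f(k) = k**3 + k**2/2 + k/2 - 1/12.
Bound: deg f ≤ 4.
A polynomial solution: f(k) = k*(3*k**3 - 4*k**2 + 3*k - 3)/12.
Get s_k = R·t_k = k*(-3*k**3 + 4*k**2 - 3*k + 3) with R(k) = B(k−1)f(k)/C(k) = k*(3*k**3 - 4*k**2 + 3*k - 3)/(12*k**3 + 6*k**2 + 6*k - 1).
Δs = -12*k**3 - 6*k**2 - 6*k + 1, as required.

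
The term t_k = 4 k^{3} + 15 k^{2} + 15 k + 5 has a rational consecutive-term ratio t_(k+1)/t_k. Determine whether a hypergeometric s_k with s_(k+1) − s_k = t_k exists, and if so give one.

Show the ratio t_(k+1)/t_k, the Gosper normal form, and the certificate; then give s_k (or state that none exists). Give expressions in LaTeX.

Compute t_(k+1)/t_k: get (4*k**3 + 27*k**2 + 57*k + 39)/(4*k**3 + 15*k**2 + 15*k + 5).
Factor: A=1; B=1; C=k**3 + 15*k**2/4 + 15*k/4 + 5/4.
Solve (1)·f(k+1) − (1)·f(k) = k**3 + 15*k**2/4 + 15*k/4 + 5/4.
deg f ≤ 4 (via 0,0,3).
Coefficient equations give f(k) = k**2*(k**2 + 3*k + 1)/4.
R(k) = B(k−1)·f(k)/C(k) = k**2*(k**2 + 3*k + 1)/(4*k**3 + 15*k**2 + 15*k + 5); s_k = R·t_k = k**2*(k**2 + 3*k + 1).
Δs = 4*k**3 + 15*k**2 + 15*k + 5, as required.

s_k = k^{2} \left(k^{2} + 3 k + 1\right)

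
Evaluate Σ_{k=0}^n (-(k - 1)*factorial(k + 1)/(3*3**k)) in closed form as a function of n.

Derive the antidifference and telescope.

r(k) = k*(k + 2)/(3*(k - 1)) after simplifying.
Factor: A=k/3 + 2/3; B=1; C=k - 1.
Need (k/3 + 2/3)·f(k+1) − (1)·f(k) = k - 1.
From deg A=1, deg B=0, deg C=1: d=0.
Coefficient equations give f(k) = 3.
Certificate R = B(k−1)f/C = 3/(k - 1) gives s_k = -factorial(k + 1)/3**k.
s_(k+1) − s_k = -(k - 1)*factorial(k + 1)/(3*3**k) = t_k.
Telescope: S(n) = s_(n+1) − s_(0) = -3**(-n - 1)*factorial(n + 2) − (-1) = 1 - factorial(n + 2)/(3*3**n).

S(n) = 1 - factorial(n + 2)/(3*3**n)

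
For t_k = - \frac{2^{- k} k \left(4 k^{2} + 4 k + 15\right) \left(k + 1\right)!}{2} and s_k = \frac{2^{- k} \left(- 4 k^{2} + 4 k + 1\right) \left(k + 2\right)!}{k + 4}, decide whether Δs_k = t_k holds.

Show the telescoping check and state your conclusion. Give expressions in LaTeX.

s_(k+1) = -(4*k**2 + 4*k - 1)*factorial(k + 3)/(2*2**k*(k + 5))
s_(k+1) − s_k = -(4*k**4 + 24*k**3 + 43*k**2 + 83*k - 2)*factorial(k + 2)/(2*2**k*(k + 4)*(k + 5))
(s_(k+1) − s_k) − t_k = (4*k**4 + 20*k**3 + 23*k**2 + 68*k + 2)*factorial(k + 1)/(2**k*(k + 4)*(k + 5))

Invalid: residual \frac{2^{- k} \left(4 k^{4} + 20 k^{3} + 23 k^{2} + 68 k + 2\right) \left(k + 1\right)!}{\left(k + 4\right) \left(k + 5\right)} ≠ 0.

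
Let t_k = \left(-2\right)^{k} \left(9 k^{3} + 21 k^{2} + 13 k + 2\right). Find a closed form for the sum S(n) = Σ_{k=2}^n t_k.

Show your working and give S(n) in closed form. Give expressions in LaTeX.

The ratio is 2*(-9*k**3 - 48*k**2 - 82*k - 45)/(9*k**3 + 21*k**2 + 13*k + 2).
Normal form (A,B,C) = (-2, 1, k**3 + 7*k**2/3 + 13*k/9 + 2/9).
Set up (-2)·f(k+1) − (1)·f(k) − (k**3 + 7*k**2/3 + 13*k/9 + 2/9) = 0.
From deg A=0, deg B=0, deg C=3: d=3.
Solving with deg f ≤ 3: f(k) = -k*(3*k**2 + k - 3)/9.
Get s_k = R·t_k = (-2)**k*k*(-3*k**2 - k + 3) with R(k) = B(k−1)f(k)/C(k) = -k*(3*k**2 + k - 3)/((3*k + 2)*(3*k**2 + 5*k + 1)).
Check: Δs_k = (-2)**k*(9*k**3 + 21*k**2 + 13*k + 2). ✓
s_(n+1) = 2*(-2)**n*(3*n**3 + 10*n**2 + 8*n + 1) and s_(2) = -88, so S(n) = 6*(-2)**n*n**3 + 20*(-2)**n*n**2 + 16*(-2)**n*n + 2*(-2)**n + 88.

S(n) = 6 \left(-2\right)^{n} n^{3} + 20 \left(-2\right)^{n} n^{2} + 16 \left(-2\right)^{n} n + 2 \left(-2\right)^{n} + 88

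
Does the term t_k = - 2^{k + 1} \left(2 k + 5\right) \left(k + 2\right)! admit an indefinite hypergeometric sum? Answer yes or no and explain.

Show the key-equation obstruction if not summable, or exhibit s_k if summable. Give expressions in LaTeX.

Yes. s_k = - 2^{k + 1} \left(k + 2\right)!.

Ratio r(k) = 2*(k + 3)*(2*k + 7)/(2*k + 5).
So A=2*k + 6 and B=1, with C=k + 5/2.
Key eq: (2*k + 6)·f(k+1) = (1)·f(k) + (k + 5/2).
Bound: deg f ≤ 0.
Solve for f: f(k) = 1/2 (degree 0 ≤ 0).
Then R = B(k−1)f/C = 1/(2*k + 5), so s_k = R(k)·t_k = -2**(k + 1)*factorial(k + 2).
Δs = -2**(k + 1)*(2*k + 5)*factorial(k + 2), as required.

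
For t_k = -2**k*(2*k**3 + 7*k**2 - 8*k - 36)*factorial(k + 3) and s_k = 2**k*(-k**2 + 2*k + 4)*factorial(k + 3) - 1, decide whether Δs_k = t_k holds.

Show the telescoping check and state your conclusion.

valid (s_(k+1) − s_k reduces to t_k)

s_(k+1) = 2**(k + 1)*(2*k - (k + 1)**2 + 6)*factorial(k + 4) - 1
s_(k+1) − s_k = -2**k*(2*k**3 + 7*k**2 - 8*k - 36)*factorial(k + 3)
(s_(k+1) − s_k) − t_k = 0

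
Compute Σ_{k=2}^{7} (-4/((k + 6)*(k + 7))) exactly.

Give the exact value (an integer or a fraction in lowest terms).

Σ = -3/14

The ratio is (k + 6)/(k + 8).
So A=k + 6 and B=k + 8, with C=1.
Key eq: (k + 6)·f(k+1) = (k + 7)·f(k) + (1).
From deg A=1, deg B=1, deg C=0: d=1.
Coefficient equations give f(k) = k/6.
R(k) = B(k−1)·f(k)/C(k) = k*(k + 7)/6; s_k = R·t_k = -2*k/(3*k + 18).
Check: Δs_k = -4/(k**2 + 13*k + 42). ✓
Telescoping: Σ = s_(8) − s_(2) = -8/21 − (-1/6) = -3/14.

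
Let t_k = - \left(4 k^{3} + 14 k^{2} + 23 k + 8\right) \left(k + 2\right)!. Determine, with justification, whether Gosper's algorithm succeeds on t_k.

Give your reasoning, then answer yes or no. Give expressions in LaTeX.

Yes. s_k = - \left(4 k^{2} - 2 k + 1\right) \left(k + 2\right)!.

r(k) = (4*k**4 + 38*k**3 + 141*k**2 + 238*k + 147)/(4*k**3 + 14*k**2 + 23*k + 8) after simplifying.
Gosper form: A/B · C(k+1)/C(k) with A=k + 3, B=1, C=k**3 + 7*k**2/2 + 23*k/4 + 2.
Key eq: (k + 3)·f(k+1) = (1)·f(k) + (k**3 + 7*k**2/2 + 23*k/4 + 2).
Degrees (1,0,3) ⇒ d ≤ 2.
Solve for f: f(k) = (4*k**2 - 2*k + 1)/4 (degree 2 ≤ 2).
So s_k = (B(k−1)f/C)·t_k = ((4*k**2 - 2*k + 1)/(4*k**3 + 14*k**2 + 23*k + 8))·t_k = -(4*k**2 - 2*k + 1)*factorial(k + 2).
Δs = -(4*k**3 + 14*k**2 + 23*k + 8)*factorial(k + 2), as required.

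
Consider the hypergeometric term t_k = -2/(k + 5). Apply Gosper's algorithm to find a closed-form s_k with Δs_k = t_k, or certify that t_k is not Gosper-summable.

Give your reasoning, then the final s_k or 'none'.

The ratio is (k + 5)/(k + 6).
Normal form (A,B,C) = (k + 5, k + 6, 1).
Need (k + 5)·f(k+1) − (k + 5)·f(k) = 1.
From deg A=1, deg B=1, deg C=0: d=0.
f = c0 ⇒ A·f(k+1) − B(k−1)·f(k) − C = -1. The system {-1 = 0} is inconsistent; no antidifference.

not Gosper-summable; s_k does not exist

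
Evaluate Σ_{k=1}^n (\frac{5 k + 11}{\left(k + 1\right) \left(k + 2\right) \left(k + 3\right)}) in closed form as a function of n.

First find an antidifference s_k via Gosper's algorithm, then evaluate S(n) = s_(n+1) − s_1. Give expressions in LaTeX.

Ratio r(k) = (k + 1)*(5*k + 16)/((k + 4)*(5*k + 11)).
Gosper form: A/B · C(k+1)/C(k) with A=k + 1, B=k + 4, C=k + 11/5.
Solve (k + 1)·f(k+1) − (k + 3)·f(k) = k + 11/5.
From deg A=1, deg B=1, deg C=1: d=2.
Solving with deg f ≤ 2: f(k) = k*(4*k + 7)/5.
Certificate R = B(k−1)f/C = k*(k + 3)*(4*k + 7)/(5*k + 11) gives s_k = k*(4*k + 7)/((k + 1)*(k + 2)).
s_(k+1) − s_k = (5*k + 11)/(k**3 + 6*k**2 + 11*k + 6) = t_k.
s_(n+1) = (4*n**2 + 15*n + 11)/(n**2 + 5*n + 6) and s_(1) = 11/6, so S(n) = n*(13*n + 35)/(6*(n**2 + 5*n + 6)).

S(n) = \frac{n \left(13 n + 35\right)}{6 \left(n^{2} + 5 n + 6\right)}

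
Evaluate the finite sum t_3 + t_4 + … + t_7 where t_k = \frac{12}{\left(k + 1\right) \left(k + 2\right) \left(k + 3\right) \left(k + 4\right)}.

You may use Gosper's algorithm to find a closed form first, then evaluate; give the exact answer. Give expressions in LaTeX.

Compute t_(k+1)/t_k: get (k + 1)/(k + 5).
Factor: A=k + 1; B=k + 5; C=1.
Need (k + 1)·f(k+1) − (k + 4)·f(k) = 1.
Bound: deg f ≤ 3.
Solve for f: f(k) = k*(k**2 + 6*k + 11)/18 (degree 3 ≤ 3).
Then R = B(k−1)f/C = k*(k + 4)*(k**2 + 6*k + 11)/18, so s_k = R(k)·t_k = 2*k*(k**2 + 6*k + 11)/(3*(k + 1)*(k + 2)*(k + 3)).
s_(k+1) − s_k = 12/(k**4 + 10*k**3 + 35*k**2 + 50*k + 24) = t_k.
Sum = s_(8) − s_(3); s_(8) = 328/495, s_(3) = 19/30 ⇒ 29/990.

Σ = 29/990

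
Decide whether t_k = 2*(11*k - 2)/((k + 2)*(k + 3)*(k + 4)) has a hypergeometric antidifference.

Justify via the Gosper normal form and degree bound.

Yes. s_k = 2*k*(5*k - 8)/(3*(k + 2)*(k + 3)).

The ratio is (k + 2)*(11*k + 9)/((k + 5)*(11*k - 2)).
Factor: A=k + 2; B=k + 5; C=k - 2/11.
Solve (k + 2)·f(k+1) − (k + 4)·f(k) = k - 2/11.
Bound: deg f ≤ 2.
Solving with deg f ≤ 2: f(k) = k*(5*k - 8)/33.
R(k) = B(k−1)·f(k)/C(k) = k*(k + 4)*(5*k - 8)/(3*(11*k - 2)); s_k = R·t_k = 2*k*(5*k - 8)/(3*(k + 2)*(k + 3)).
Δs = 2*(11*k - 2)/(k**3 + 9*k**2 + 26*k + 24), as required.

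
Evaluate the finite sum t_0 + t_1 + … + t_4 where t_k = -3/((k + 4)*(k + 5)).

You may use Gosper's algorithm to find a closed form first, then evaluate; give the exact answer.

Compute t_(k+1)/t_k: get (k + 4)/(k + 6).
So A=k + 4 and B=k + 6, with C=1.
Set up (k + 4)·f(k+1) − (k + 5)·f(k) − (1) = 0.
Degrees (1,1,0) ⇒ d ≤ 1.
Solving with deg f ≤ 1: f(k) = k/4.
Certificate R = B(k−1)f/C = k*(k + 5)/4 gives s_k = -3*k/(4*k + 16).
Δs = -3/(k**2 + 9*k + 20), as required.
Evaluate s at k=5 and k=0: -5/12 and 0; difference -5/12.

Σ = -5/12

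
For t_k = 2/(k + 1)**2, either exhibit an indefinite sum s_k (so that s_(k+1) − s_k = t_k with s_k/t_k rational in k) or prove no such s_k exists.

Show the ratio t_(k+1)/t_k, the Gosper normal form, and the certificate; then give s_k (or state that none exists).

Ratio r(k) = (k + 1)**2/(k + 2)**2.
A = k**2 + 2*k + 1, B = k**2 + 4*k + 4, C = 1.
Solve (k**2 + 2*k + 1)·f(k+1) − (k**2 + 2*k + 1)·f(k) = 1.
Bound: deg f ≤ 0.
Write f(k) = c0. Then LHS − RHS = -1, requiring -1 = 0: contradictory. No certificate.

none (Gosper's algorithm certifies no s_k)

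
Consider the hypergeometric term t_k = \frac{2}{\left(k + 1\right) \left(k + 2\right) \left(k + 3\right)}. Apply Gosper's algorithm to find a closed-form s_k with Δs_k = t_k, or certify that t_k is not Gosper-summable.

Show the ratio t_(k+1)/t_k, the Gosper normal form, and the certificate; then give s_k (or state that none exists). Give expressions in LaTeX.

The ratio is (k + 1)/(k + 4).
Normal form (A,B,C) = (k + 1, k + 4, 1).
f must satisfy (k + 1)·f(k+1) − (k + 3)·f(k) = 1.
From deg A=1, deg B=1, deg C=0: d=2.
Match coefficients ⇒ f(k) = k*(k + 3)/4.
Certificate R = B(k−1)f/C = k*(k + 3)**2/4 gives s_k = k*(k + 3)/(2*(k + 1)*(k + 2)).
Verify: 2/(k**3 + 6*k**2 + 11*k + 6) matches t_k.

s_k = \frac{k \left(k + 3\right)}{2 \left(k + 1\right) \left(k + 2\right)}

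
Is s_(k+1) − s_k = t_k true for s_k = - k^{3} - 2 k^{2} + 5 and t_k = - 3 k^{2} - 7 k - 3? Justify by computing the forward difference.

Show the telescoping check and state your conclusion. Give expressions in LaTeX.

s_(k+1) = -(k + 1)**3 - 2*(k + 1)**2 + 5
s_(k+1) − s_k = -3*k**2 - 7*k - 3
(s_(k+1) − s_k) − t_k = 0

valid; difference matches t_k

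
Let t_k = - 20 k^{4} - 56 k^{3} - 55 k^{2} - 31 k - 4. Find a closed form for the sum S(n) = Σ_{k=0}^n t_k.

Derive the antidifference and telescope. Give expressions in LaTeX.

Ratio r(k) = (20*k**4 + 136*k**3 + 343*k**2 + 389*k + 166)/(20*k**4 + 56*k**3 + 55*k**2 + 31*k + 4).
Normal form (A,B,C) = (1, 1, k**4 + 14*k**3/5 + 11*k**2/4 + 31*k/20 + 1/5).
Need (1)·f(k+1) − (1)·f(k) = k**4 + 14*k**3/5 + 11*k**2/4 + 31*k/20 + 1/5.
From deg A=0, deg B=0, deg C=4: d=5.
Solve for f: f(k) = k*(4*k**4 + 4*k**3 - 3*k**2 + 2*k - 3)/20 (degree 5 ≤ 5).
R(k) = B(k−1)·f(k)/C(k) = k*(4*k**4 + 4*k**3 - 3*k**2 + 2*k - 3)/(20*k**4 + 56*k**3 + 55*k**2 + 31*k + 4); s_k = R·t_k = k*(-4*k**4 - 4*k**3 + 3*k**2 - 2*k + 3).
s_(k+1) − s_k = -20*k**4 - 56*k**3 - 55*k**2 - 31*k - 4 = t_k.
Telescope: S(n) = s_(n+1) − s_(0) = -4*n**5 - 24*n**4 - 53*n**3 - 57*n**2 - 28*n - 4 − (0) = -4*n**5 - 24*n**4 - 53*n**3 - 57*n**2 - 28*n - 4.

S(n) = - 4 n^{5} - 24 n^{4} - 53 n^{3} - 57 n^{2} - 28 n - 4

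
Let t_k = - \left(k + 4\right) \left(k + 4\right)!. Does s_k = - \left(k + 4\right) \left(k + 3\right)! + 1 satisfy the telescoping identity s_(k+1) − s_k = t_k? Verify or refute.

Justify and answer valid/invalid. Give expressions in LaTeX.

s_(k+1) = -(k + 5)*factorial(k + 4) + 1
s_(k+1) − s_k = -(k + 4)*factorial(k + 4)
(s_(k+1) − s_k) − t_k = 0

Valid — Δs_k = t_k.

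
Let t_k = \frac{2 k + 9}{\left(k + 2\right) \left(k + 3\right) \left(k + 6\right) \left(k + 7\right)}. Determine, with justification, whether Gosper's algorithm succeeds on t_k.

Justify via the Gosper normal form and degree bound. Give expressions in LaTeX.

Ratio r(k) = (k + 2)*(k + 6)*(2*k + 11)/((k + 4)*(k + 8)*(2*k + 9)).
Take A(k)=k + 2, B(k)=k + 8, C(k)=k**3 + 27*k**2/2 + 121*k/2 + 90.
f must satisfy (k + 2)·f(k+1) − (k + 7)·f(k) = k**3 + 27*k**2/2 + 121*k/2 + 90.
d = 5 from the (1,1,3) case.
Match coefficients ⇒ f(k) = k*(k + 3)*(k + 4)*(k + 5)*(k + 8)/24.
Certificate R = B(k−1)f/C = k*(k + 3)*(k + 7)*(k + 8)/(12*(2*k + 9)) gives s_k = k*(k + 8)/(12*(k**2 + 8*k + 12)).
Δs = (2*k + 9)/(k**4 + 18*k**3 + 113*k**2 + 288*k + 252), as required.

Yes. s_k = \frac{k \left(k + 8\right)}{12 \left(k^{2} + 8 k + 12\right)}.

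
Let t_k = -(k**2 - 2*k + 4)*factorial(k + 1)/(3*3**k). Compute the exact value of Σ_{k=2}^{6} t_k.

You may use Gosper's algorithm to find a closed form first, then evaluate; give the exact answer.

Σ = -22400/243

t_(k+1)/t_k = (k + 2)*(-2*k + (k + 1)**2 + 2)/(3*(k**2 - 2*k + 4)).
Normal form (A,B,C) = (k/3 + 2/3, 1, k**2 - 2*k + 4).
Solve (k/3 + 2/3)·f(k+1) − (1)·f(k) = k**2 - 2*k + 4.
d = 1 from the (1,0,2) case.
A polynomial solution: f(k) = 3*(k - 2).
R(k) = B(k−1)·f(k)/C(k) = 3*(k - 2)/(k**2 - 2*k + 4); s_k = R·t_k = -(k - 2)*factorial(k + 1)/3**k.
s_(k+1) − s_k = -(k**2 - 2*k + 4)*factorial(k + 1)/(3*3**k) = t_k.
Evaluate s at k=7 and k=2: -22400/243 and 0; difference -22400/243.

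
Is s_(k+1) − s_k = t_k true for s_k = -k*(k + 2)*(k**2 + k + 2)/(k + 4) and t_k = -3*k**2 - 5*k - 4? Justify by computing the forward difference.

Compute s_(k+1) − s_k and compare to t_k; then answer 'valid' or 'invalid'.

Invalid: residual 4*(k**3 + 8*k**2 + 11*k + 8)/(k**2 + 9*k + 20) ≠ 0.

s_(k+1) = -(k + 1)*(k + 3)*(k + (k + 1)**2 + 3)/(k + 5)
s_(k+1) − s_k = (-3*k**4 - 28*k**3 - 77*k**2 - 92*k - 48)/(k**2 + 9*k + 20)
(s_(k+1) − s_k) − t_k = 4*(k**3 + 8*k**2 + 11*k + 8)/(k**2 + 9*k + 20)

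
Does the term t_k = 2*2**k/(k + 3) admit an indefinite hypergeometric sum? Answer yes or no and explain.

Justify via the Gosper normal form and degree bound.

Step 1: r(k) = 2*(k + 3)/(k + 4).
Gosper form: A/B · C(k+1)/C(k) with A=2*k + 6, B=k + 4, C=1.
Set up (2*k + 6)·f(k+1) − (k + 3)·f(k) − (1) = 0.
Bound: deg f ≤ -1.
d = -1 < 0 ⇒ no nonzero polynomial f; not summable.

No. Not Gosper-summable.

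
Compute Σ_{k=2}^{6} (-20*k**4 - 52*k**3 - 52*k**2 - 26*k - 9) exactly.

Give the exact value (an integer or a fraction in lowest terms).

t_(k+1)/t_k = (20*k**4 + 132*k**3 + 328*k**2 + 366*k + 159)/(20*k**4 + 52*k**3 + 52*k**2 + 26*k + 9).
Take A(k)=1, B(k)=1, C(k)=k**4 + 13*k**3/5 + 13*k**2/5 + 13*k/10 + 9/20.
Need (1)·f(k+1) − (1)·f(k) = k**4 + 13*k**3/5 + 13*k**2/5 + 13*k/10 + 9/20.
Degrees (0,0,4) ⇒ d ≤ 5.
Solving with deg f ≤ 5: f(k) = k*(4*k**4 + 3*k**3 - 2*k**2 + 4)/20.
Certificate R = B(k−1)f/C = k*(4*k**4 + 3*k**3 - 2*k**2 + 4)/(20*k**4 + 52*k**3 + 52*k**2 + 26*k + 9) gives s_k = k*(-4*k**4 - 3*k**3 + 2*k**2 - 4).
Δs = -20*k**4 - 52*k**3 - 52*k**2 - 26*k - 9, as required.
Sum = s_(7) − s_(2); s_(7) = -73773, s_(2) = -168 ⇒ -73605.

Σ = -73605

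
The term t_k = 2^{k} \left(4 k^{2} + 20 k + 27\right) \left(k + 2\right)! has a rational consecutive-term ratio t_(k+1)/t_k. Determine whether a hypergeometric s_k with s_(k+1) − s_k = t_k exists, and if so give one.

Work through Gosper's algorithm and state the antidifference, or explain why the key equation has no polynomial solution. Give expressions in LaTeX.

s_k = 2^{k} \left(2 k + 3\right) \left(k + 2\right)!

t_(k+1)/t_k = 2*(4*k**3 + 40*k**2 + 135*k + 153)/(4*k**2 + 20*k + 27).
Factor: A=2*k + 6; B=1; C=k**2 + 5*k + 27/4.
f must satisfy (2*k + 6)·f(k+1) − (1)·f(k) = k**2 + 5*k + 27/4.
Bound: deg f ≤ 1.
Solve for f: f(k) = (2*k + 3)/4 (degree 1 ≤ 1).
Get s_k = R·t_k = 2**k*(2*k + 3)*factorial(k + 2) with R(k) = B(k−1)f(k)/C(k) = (2*k + 3)/(4*k**2 + 20*k + 27).
Check: Δs_k = 2**k*(4*k**2 + 20*k + 27)*factorial(k + 2). ✓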